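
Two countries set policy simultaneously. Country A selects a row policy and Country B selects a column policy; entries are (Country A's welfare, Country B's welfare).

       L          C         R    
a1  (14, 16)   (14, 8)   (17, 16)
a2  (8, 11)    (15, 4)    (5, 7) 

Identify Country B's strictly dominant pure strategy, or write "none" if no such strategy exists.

L fails to dominate R at a1 (16=16).
C fails to dominate L at a1 (8<16).
R fails to dominate L at a1 (16=16).
No single strategy dominates all the others.

none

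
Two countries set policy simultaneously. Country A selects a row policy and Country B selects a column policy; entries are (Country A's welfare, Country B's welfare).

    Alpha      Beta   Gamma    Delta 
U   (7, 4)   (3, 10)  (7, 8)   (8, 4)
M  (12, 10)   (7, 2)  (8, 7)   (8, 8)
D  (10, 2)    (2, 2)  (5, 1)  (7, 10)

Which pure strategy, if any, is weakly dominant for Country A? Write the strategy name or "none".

M

M vs U: Alpha: 12>7, Beta: 7>3, Gamma: 8>7, Delta: 8=8.
M vs D: Alpha: 12>10, Beta: 7>2, Gamma: 8>5, Delta: 8>7.
M is at least as good as every other strategy against every opponent action, so it is weakly dominant.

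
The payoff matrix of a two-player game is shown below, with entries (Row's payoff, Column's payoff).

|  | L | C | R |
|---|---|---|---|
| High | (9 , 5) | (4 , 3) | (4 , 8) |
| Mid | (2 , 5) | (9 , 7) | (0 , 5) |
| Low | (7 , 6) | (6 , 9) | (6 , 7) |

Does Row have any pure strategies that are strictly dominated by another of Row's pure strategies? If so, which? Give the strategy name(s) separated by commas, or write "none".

none

High: no other strategy beats it everywhere (Mid at L (9>2); Low at L (9>7)).
Mid: no other strategy beats it everywhere (High at C (9>4); Low at C (9>6)).
Low is not dominated — it holds its own against High at C (6>4); Mid at L (7>2).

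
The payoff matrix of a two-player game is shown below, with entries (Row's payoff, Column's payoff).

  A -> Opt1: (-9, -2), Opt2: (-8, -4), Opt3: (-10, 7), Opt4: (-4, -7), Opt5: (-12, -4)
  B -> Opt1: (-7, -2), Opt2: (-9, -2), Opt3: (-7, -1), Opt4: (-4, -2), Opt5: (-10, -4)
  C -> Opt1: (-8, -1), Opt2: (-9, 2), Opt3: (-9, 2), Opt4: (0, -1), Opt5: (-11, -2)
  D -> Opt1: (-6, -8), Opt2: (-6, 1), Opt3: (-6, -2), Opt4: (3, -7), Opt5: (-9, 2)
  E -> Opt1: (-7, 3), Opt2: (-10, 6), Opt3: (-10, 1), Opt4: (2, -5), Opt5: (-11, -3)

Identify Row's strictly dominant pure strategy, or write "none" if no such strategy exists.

D

D vs A: Opt1: -6>-9, Opt2: -6>-8, Opt3: -6>-10, Opt4: 3>-4, Opt5: -9>-12.
D vs B: Opt1: -6>-7, Opt2: -6>-9, Opt3: -6>-7, Opt4: 3>-4, Opt5: -9>-10.
D vs C: Opt1: -6>-8, Opt2: -6>-9, Opt3: -6>-9, Opt4: 3>0, Opt5: -9>-11.
D vs E: Opt1: -6>-7, Opt2: -6>-10, Opt3: -6>-10, Opt4: 3>2, Opt5: -9>-11.
D strictly beats every other strategy against every opponent action, so it is strictly dominant.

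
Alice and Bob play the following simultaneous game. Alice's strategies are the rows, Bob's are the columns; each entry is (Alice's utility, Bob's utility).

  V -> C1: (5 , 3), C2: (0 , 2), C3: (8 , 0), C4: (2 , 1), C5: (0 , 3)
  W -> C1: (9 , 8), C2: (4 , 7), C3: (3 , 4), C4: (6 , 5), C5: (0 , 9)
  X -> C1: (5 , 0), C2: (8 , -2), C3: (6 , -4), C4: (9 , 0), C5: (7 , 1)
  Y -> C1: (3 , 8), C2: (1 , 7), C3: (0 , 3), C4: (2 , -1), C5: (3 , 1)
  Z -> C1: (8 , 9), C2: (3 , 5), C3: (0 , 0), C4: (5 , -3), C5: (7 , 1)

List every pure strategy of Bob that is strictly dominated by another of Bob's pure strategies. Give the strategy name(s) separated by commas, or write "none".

Nothing dominates C1: C2 at V (3>2); C3 at V (3>0); C4 at V (3>1); C5 at V (3=3).
C2 is strictly dominated by C1 (V: 3>2, W: 8>7, X: 0>-2, Y: 8>7, Z: 9>5).
C1 strictly dominates C3 — V: 3>0, W: 8>4, X: 0>-4, Y: 8>3, Z: 9>0.
C4 is strictly dominated by C5 (V: 3>1, W: 9>5, X: 1>0, Y: 1>-1, Z: 1>-3).
C5 is not dominated — it holds its own against C1 at V (3=3); C2 at V (3>2); C3 at V (3>0); C4 at V (3>1).

C2, C3, C4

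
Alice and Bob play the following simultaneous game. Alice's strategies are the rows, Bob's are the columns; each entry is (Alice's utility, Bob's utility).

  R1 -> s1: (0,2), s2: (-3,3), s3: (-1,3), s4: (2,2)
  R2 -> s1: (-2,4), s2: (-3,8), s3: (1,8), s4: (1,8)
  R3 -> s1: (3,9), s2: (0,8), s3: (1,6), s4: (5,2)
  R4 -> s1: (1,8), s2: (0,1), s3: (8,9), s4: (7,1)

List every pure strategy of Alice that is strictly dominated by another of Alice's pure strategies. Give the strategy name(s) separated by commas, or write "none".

R1, R2

R3 strictly dominates R1 — s1: 3>0, s2: 0>-3, s3: 1>-1, s4: 5>2.
R2 is strictly dominated by R4 (s1: 1>-2, s2: 0>-3, s3: 8>1, s4: 7>1).
R3: no other strategy beats it everywhere (R1 at s1 (3>0); R2 at s1 (3>-2); R4 at s1 (3>1)).
R4: no other strategy beats it everywhere (R1 at s1 (1>0); R2 at s1 (1>-2); R3 at s2 (0=0)).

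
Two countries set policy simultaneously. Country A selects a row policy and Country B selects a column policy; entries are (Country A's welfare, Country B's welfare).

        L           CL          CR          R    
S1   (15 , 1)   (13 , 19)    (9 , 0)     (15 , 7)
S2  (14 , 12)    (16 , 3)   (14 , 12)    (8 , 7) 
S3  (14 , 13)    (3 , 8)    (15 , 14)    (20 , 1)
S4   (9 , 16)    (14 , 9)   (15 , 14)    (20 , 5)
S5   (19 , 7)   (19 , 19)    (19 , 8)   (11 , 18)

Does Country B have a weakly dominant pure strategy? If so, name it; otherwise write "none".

none

L fails to dominate CL at S1 (1<19).
CL fails to dominate L at S2 (3<12).
CR fails to dominate L at S1 (0<1).
R fails to dominate L at S2 (7<12).
No single strategy dominates all the others.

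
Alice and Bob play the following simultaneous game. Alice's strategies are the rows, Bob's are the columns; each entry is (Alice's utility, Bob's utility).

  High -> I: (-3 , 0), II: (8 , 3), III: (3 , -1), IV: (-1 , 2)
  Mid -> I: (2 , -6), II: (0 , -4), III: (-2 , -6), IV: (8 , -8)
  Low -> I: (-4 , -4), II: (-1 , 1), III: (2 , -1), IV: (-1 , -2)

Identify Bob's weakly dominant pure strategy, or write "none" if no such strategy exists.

II

II vs I: High: 3>0, Mid: -4>-6, Low: 1>-4.
II vs III: High: 3>-1, Mid: -4>-6, Low: 1>-1.
II vs IV: High: 3>2, Mid: -4>-8, Low: 1>-2.
II is at least as good as every other strategy against every opponent action, so it is weakly dominant.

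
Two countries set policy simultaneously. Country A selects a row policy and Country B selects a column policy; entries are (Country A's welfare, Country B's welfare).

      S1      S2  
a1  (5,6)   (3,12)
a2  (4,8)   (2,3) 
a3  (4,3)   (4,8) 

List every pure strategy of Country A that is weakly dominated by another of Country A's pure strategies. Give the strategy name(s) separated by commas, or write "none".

a1 is not dominated — it holds its own against a2 at S1 (5>4); a3 at S1 (5>4).
a1 weakly dominates a2 — S1: 5>4, S2: 3>2.
Nothing dominates a3: a1 at S2 (4>3); a2 at S2 (4>2).

a2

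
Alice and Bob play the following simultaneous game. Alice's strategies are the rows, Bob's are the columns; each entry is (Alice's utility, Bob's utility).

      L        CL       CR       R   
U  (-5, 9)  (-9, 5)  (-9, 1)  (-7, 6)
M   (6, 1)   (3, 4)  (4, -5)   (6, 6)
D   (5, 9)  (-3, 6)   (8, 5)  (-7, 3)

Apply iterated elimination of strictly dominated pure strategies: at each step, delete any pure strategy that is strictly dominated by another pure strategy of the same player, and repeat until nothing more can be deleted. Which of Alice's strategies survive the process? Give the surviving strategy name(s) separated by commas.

M

Alice's strategy U is strictly dominated by M (L: 6>-5, CL: 3>-9, CR: 4>-9, R: 6>-7) and is removed.
For Bob, L strictly dominates CR on the remaining rows (M: 1>-5, D: 9>5); eliminate CR.
For Alice, M strictly dominates D on the remaining columns (L: 6>5, CL: 3>-3, R: 6>-7); eliminate D.
For Bob, CL strictly dominates L on the remaining rows (M: 4>1); eliminate L.
Bob's strategy CL is strictly dominated by R (M: 6>4) and is removed.
Among the remaining strategies, none is strictly dominated by another pure strategy of the same player, so the elimination stops.
Surviving strategies — Alice: {M}; Bob: {R}.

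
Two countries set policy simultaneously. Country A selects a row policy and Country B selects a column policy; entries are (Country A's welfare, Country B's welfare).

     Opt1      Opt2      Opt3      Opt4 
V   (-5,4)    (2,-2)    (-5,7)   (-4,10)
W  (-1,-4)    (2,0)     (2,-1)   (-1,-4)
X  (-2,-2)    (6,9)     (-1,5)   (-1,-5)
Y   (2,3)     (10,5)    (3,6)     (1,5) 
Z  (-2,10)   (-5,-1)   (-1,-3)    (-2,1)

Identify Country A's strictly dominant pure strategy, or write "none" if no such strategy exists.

Y

Y vs V: Opt1: 2>-5, Opt2: 10>2, Opt3: 3>-5, Opt4: 1>-4.
Y vs W: Opt1: 2>-1, Opt2: 10>2, Opt3: 3>2, Opt4: 1>-1.
Y vs X: Opt1: 2>-2, Opt2: 10>6, Opt3: 3>-1, Opt4: 1>-1.
Y vs Z: Opt1: 2>-2, Opt2: 10>-5, Opt3: 3>-1, Opt4: 1>-2.
Y strictly beats every other strategy against every opponent action, so it is strictly dominant.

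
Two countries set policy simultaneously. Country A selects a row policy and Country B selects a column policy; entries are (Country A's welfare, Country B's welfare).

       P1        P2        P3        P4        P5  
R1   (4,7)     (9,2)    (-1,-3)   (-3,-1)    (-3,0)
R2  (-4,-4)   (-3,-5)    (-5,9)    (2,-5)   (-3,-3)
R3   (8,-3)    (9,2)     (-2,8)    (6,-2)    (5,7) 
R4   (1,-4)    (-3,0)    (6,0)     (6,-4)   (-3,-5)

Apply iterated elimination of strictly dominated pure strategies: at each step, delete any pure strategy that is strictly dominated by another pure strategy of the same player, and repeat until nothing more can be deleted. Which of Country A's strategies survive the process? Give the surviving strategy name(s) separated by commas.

R1, R3, R4

For Country A, R3 strictly dominates R2 on the remaining columns (P1: 8>-4, P2: 9>-3, P3: -2>-5, P4: 6>2, P5: 5>-3); eliminate R2.
Country B's strategy P4 is strictly dominated by P2 (R1: 2>-1, R3: 2>-2, R4: 0>-4) and is removed.
Among the remaining strategies, none is strictly dominated by another pure strategy of the same player, so the elimination stops.
Surviving strategies — Country A: {R1, R3, R4}; Country B: {P1, P2, P3, P5}.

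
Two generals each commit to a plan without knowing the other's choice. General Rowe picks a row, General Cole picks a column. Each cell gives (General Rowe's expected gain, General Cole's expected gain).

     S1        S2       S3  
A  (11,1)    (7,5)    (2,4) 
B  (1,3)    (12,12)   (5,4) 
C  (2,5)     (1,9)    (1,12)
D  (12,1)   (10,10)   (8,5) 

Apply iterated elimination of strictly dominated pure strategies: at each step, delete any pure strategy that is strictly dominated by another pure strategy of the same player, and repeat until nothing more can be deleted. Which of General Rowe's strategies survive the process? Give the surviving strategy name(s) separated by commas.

B

For General Rowe, D strictly dominates A on the remaining columns (S1: 12>11, S2: 10>7, S3: 8>2); eliminate A.
Row C is eliminated: D beats it against every remaining column (S1: 12>2, S2: 10>1, S3: 8>1).
General Cole's strategy S1 is strictly dominated by S2 (B: 12>3, D: 10>1) and is removed.
General Cole's strategy S3 is strictly dominated by S2 (B: 12>4, D: 10>5) and is removed.
For General Rowe, B strictly dominates D on the remaining columns (S2: 12>10); eliminate D.
Among the remaining strategies, none is strictly dominated by another pure strategy of the same player, so the elimination stops.
Surviving strategies — General Rowe: {B}; General Cole: {S2}.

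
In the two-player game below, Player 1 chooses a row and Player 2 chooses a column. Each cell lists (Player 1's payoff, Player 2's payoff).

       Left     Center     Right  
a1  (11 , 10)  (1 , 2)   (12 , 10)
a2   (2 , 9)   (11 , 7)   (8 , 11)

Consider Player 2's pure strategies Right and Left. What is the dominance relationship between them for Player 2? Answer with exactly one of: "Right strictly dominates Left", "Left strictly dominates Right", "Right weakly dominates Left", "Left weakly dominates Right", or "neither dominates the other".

Right weakly dominates Left

Right's payoffs vs Left's, by Player 1's action — a1: 10=10, a2: 11>9.
Right is at least as good everywhere and strictly better somewhere (tied only at a1), so Right weakly but not strictly dominates Left.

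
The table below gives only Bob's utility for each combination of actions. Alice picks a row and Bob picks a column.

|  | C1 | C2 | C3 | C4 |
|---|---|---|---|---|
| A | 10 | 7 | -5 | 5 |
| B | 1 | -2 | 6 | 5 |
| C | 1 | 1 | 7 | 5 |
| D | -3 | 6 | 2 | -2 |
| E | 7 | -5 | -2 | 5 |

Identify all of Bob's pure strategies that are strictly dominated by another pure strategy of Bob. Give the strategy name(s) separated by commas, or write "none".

none

C1 is not dominated — it holds its own against C2 at A (10>7); C3 at A (10>-5); C4 at A (10>5).
C2: no other strategy beats it everywhere (C1 at C (1=1); C3 at A (7>-5); C4 at A (7>5)).
Nothing dominates C3: C1 at B (6>1); C2 at B (6>-2); C4 at B (6>5).
C4: no other strategy beats it everywhere (C1 at B (5>1); C2 at B (5>-2); C3 at A (5>-5)).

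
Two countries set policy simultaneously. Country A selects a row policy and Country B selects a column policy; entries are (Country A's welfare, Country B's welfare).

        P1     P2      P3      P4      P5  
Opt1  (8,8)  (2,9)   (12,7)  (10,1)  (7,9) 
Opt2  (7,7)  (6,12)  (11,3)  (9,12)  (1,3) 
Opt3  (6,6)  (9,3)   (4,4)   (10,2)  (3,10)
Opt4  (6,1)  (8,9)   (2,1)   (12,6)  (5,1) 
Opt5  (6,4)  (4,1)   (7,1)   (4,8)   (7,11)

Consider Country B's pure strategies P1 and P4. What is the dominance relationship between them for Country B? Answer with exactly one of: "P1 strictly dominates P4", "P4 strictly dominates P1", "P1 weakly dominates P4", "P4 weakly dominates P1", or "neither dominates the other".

neither dominates the other

P1's payoffs vs P4's, by Country A's action — Opt1: 8>1, Opt2: 7<12, Opt3: 6>2, Opt4: 1<6, Opt5: 4<8.
P1 does better at Opt1, Opt3 but worse at Opt2, Opt4, Opt5; neither strategy dominates the other.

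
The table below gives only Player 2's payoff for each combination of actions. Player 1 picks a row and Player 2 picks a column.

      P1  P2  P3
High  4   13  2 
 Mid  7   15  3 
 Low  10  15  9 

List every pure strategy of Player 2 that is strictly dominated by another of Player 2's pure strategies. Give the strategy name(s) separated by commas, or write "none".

P1 is strictly dominated by P2 (High: 13>4, Mid: 15>7, Low: 15>10).
P2: no other strategy beats it everywhere (P1 at High (13>4); P3 at High (13>2)).
P3: dominated, since P1 does at least as well everywhere (High: 4>2, Mid: 7>3, Low: 10>9).

P1, P3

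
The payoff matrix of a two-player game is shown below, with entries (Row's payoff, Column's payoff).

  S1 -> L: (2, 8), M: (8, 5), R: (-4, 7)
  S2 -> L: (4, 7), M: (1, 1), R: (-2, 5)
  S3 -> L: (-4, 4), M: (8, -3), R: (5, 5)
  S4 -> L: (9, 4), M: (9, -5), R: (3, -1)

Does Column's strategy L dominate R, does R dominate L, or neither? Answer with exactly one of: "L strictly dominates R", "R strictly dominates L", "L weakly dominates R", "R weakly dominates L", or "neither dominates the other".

Compare L to R across each opponent action: S1: 8>7, S2: 7>5, S3: 4<5, S4: 4>-1.
L does better at S1, S2, S4 but worse at S3; neither strategy dominates the other.

neither dominates the other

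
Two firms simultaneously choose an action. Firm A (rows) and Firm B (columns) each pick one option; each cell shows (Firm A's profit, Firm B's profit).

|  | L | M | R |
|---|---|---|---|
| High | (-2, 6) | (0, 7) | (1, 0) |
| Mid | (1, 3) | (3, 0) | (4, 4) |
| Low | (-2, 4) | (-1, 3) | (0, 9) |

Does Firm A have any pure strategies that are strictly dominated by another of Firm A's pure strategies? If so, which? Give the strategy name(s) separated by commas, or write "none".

High is strictly dominated by Mid (L: 1>-2, M: 3>0, R: 4>1).
Nothing dominates Mid: High at L (1>-2); Low at L (1>-2).
Low: dominated, since Mid does at least as well everywhere (L: 1>-2, M: 3>-1, R: 4>0).

High, Low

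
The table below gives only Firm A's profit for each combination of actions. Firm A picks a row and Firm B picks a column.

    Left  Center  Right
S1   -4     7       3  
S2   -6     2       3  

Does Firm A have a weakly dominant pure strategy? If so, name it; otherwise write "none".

S1

S1 vs S2: Left: -4>-6, Center: 7>2, Right: 3=3.
S1 is at least as good as every other strategy against every opponent action, so it is weakly dominant.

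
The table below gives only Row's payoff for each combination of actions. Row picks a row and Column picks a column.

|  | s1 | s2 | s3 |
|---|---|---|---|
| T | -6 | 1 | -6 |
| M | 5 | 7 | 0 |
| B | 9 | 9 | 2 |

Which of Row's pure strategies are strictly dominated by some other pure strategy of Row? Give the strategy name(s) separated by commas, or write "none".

T is strictly dominated by M (s1: 5>-6, s2: 7>1, s3: 0>-6).
M: dominated, since B does at least as well everywhere (s1: 9>5, s2: 9>7, s3: 2>0).
B is not dominated — it holds its own against T at s1 (9>-6); M at s1 (9>5).

T, M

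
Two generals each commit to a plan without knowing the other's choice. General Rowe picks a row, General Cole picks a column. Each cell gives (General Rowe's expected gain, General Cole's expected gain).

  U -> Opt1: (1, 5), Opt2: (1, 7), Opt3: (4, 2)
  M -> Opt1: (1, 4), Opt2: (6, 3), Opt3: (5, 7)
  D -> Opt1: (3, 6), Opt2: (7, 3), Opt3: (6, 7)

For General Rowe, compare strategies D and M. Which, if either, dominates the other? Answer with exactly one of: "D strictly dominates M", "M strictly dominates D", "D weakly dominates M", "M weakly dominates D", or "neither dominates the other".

Compare D to M across every action of General Cole: Opt1: 3>1, Opt2: 7>6, Opt3: 6>5.
Every comparison favours D, so D strictly dominates M.

D strictly dominates M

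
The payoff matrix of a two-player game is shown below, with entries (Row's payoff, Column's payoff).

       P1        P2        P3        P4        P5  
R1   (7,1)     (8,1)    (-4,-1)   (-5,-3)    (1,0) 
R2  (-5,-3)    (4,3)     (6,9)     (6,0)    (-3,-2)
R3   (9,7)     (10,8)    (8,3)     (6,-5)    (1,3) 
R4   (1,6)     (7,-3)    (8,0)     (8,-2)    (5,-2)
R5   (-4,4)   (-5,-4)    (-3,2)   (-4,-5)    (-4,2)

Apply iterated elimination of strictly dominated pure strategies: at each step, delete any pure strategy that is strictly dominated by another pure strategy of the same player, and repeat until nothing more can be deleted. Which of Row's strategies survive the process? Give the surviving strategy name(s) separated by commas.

Row's strategy R2 is strictly dominated by R4 (P1: 1>-5, P2: 7>4, P3: 8>6, P4: 8>6, P5: 5>-3) and is removed.
For Row, R3 strictly dominates R5 on the remaining columns (P1: 9>-4, P2: 10>-5, P3: 8>-3, P4: 6>-4, P5: 1>-4); eliminate R5.
For Column, P1 strictly dominates P3 on the remaining rows (R1: 1>-1, R3: 7>3, R4: 6>0); eliminate P3.
Column's strategy P4 is strictly dominated by P1 (R1: 1>-3, R3: 7>-5, R4: 6>-2) and is removed.
Column's strategy P5 is strictly dominated by P1 (R1: 1>0, R3: 7>3, R4: 6>-2) and is removed.
Row R1 is eliminated: R3 beats it against every remaining column (P1: 9>7, P2: 10>8).
Row R4 is eliminated: R3 beats it against every remaining column (P1: 9>1, P2: 10>7).
Column P1 is eliminated: P2 beats it against every remaining row (R3: 8>7).
Among the remaining strategies, none is strictly dominated by another pure strategy of the same player, so the elimination stops.
Surviving strategies — Row: {R3}; Column: {P2}.

R3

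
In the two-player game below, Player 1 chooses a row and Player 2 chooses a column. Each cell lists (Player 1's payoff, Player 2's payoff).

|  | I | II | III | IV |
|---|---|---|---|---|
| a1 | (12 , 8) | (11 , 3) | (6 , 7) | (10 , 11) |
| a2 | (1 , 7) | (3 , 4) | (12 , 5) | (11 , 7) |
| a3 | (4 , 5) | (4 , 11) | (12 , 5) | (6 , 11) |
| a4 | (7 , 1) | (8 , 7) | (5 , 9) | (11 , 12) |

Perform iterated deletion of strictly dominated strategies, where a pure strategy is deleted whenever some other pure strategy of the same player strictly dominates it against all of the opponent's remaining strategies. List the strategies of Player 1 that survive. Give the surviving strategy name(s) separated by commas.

a1, a2, a4

Column III is eliminated: IV beats it against every remaining row (a1: 11>7, a2: 7>5, a3: 11>5, a4: 12>9).
For Player 1, a1 strictly dominates a3 on the remaining columns (I: 12>4, II: 11>4, IV: 10>6); eliminate a3.
For Player 2, IV strictly dominates II on the remaining rows (a1: 11>3, a2: 7>4, a4: 12>7); eliminate II.
Among the remaining strategies, none is strictly dominated by another pure strategy of the same player, so the elimination stops.
Surviving strategies — Player 1: {a1, a2, a4}; Player 2: {I, IV}.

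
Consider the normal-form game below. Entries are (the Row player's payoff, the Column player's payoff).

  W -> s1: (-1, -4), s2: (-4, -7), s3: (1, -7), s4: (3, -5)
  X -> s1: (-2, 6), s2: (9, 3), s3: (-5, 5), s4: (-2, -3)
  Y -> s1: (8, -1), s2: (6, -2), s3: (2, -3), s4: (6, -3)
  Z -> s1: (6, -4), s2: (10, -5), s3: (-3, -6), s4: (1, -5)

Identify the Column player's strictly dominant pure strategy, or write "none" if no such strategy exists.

s1 vs s2: W: -4>-7, X: 6>3, Y: -1>-2, Z: -4>-5.
s1 vs s3: W: -4>-7, X: 6>5, Y: -1>-3, Z: -4>-6.
s1 vs s4: W: -4>-5, X: 6>-3, Y: -1>-3, Z: -4>-5.
s1 strictly beats every other strategy against every opponent action, so it is strictly dominant.

s1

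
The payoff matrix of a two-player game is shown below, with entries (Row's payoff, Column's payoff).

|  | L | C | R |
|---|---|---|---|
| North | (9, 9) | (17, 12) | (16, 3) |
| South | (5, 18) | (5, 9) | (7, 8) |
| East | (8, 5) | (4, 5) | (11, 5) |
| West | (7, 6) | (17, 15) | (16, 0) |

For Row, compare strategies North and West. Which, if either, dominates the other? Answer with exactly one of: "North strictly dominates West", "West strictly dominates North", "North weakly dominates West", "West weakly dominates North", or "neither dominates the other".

Compare North to West across each opponent action: L: 9>7, C: 17=17, R: 16=16.
North is at least as good everywhere and strictly better somewhere (tied only at C, R), so North weakly but not strictly dominates West.

North weakly dominates West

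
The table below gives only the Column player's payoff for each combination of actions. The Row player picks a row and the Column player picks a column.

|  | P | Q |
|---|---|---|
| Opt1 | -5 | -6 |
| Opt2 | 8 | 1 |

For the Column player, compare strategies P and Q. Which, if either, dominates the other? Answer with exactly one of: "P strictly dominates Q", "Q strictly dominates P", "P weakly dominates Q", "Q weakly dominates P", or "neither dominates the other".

P's payoffs vs Q's, by the Row player's action — Opt1: -5>-6, Opt2: 8>1.
Every comparison favours P, so P strictly dominates Q.

P strictly dominates Q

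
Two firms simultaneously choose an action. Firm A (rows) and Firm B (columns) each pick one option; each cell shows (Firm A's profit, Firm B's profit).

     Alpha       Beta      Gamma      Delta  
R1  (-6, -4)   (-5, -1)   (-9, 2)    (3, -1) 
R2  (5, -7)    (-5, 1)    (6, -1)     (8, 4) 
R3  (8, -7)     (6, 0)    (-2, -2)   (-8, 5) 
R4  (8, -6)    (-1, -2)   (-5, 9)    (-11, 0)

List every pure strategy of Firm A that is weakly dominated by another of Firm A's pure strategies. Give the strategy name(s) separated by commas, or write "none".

R2 weakly dominates R1 — Alpha: 5>-6, Beta: -5=-5, Gamma: 6>-9, Delta: 8>3.
R2: no other strategy beats it everywhere (R1 at Alpha (5>-6); R3 at Gamma (6>-2); R4 at Gamma (6>-5)).
R3 is not dominated — it holds its own against R1 at Alpha (8>-6); R2 at Alpha (8>5); R4 at Beta (6>-1).
R4 is weakly dominated by R3 (Alpha: 8=8, Beta: 6>-1, Gamma: -2>-5, Delta: -8>-11).

R1, R4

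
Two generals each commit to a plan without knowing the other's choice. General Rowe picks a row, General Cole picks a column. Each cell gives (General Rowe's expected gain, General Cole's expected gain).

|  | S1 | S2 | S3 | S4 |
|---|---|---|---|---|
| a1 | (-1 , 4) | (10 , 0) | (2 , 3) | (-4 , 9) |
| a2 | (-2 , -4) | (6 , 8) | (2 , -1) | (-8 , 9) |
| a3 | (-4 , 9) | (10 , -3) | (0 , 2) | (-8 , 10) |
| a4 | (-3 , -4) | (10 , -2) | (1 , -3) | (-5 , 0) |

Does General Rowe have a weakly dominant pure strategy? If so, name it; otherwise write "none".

a1 vs a2: S1: -1>-2, S2: 10>6, S3: 2=2, S4: -4>-8.
a1 vs a3: S1: -1>-4, S2: 10=10, S3: 2>0, S4: -4>-8.
a1 vs a4: S1: -1>-3, S2: 10=10, S3: 2>1, S4: -4>-5.
a1 is at least as good as every other strategy against every opponent action, so it is weakly dominant.

a1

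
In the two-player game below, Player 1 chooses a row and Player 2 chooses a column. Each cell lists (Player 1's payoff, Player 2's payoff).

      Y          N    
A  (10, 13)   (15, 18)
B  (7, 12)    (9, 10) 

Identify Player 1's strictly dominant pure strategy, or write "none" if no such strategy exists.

A vs B: Y: 10>7, N: 15>9.
A strictly beats every other strategy against every opponent action, so it is strictly dominant.

A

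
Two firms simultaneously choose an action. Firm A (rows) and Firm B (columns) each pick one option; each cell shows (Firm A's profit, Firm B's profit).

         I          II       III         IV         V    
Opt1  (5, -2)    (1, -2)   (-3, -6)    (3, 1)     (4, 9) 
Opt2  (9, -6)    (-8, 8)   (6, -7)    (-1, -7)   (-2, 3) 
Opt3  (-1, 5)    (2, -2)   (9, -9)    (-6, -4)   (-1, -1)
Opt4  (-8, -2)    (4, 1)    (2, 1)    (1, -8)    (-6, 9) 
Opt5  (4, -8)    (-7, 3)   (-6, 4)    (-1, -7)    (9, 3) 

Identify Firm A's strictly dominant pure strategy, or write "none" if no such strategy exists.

none

Opt1 fails to dominate Opt2 at I (5<9).
Opt2 fails to dominate Opt1 at II (-8<1).
Opt3 fails to dominate Opt1 at I (-1<5).
Opt4 fails to dominate Opt1 at I (-8<5).
Opt5 fails to dominate Opt1 at I (4<5).
No single strategy dominates all the others.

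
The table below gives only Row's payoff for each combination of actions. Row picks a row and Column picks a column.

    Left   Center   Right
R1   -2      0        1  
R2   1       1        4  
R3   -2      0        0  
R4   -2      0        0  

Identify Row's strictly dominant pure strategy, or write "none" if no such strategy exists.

R2 vs R1: Left: 1>-2, Center: 1>0, Right: 4>1.
R2 vs R3: Left: 1>-2, Center: 1>0, Right: 4>0.
R2 vs R4: Left: 1>-2, Center: 1>0, Right: 4>0.
R2 strictly beats every other strategy against every opponent action, so it is strictly dominant.

R2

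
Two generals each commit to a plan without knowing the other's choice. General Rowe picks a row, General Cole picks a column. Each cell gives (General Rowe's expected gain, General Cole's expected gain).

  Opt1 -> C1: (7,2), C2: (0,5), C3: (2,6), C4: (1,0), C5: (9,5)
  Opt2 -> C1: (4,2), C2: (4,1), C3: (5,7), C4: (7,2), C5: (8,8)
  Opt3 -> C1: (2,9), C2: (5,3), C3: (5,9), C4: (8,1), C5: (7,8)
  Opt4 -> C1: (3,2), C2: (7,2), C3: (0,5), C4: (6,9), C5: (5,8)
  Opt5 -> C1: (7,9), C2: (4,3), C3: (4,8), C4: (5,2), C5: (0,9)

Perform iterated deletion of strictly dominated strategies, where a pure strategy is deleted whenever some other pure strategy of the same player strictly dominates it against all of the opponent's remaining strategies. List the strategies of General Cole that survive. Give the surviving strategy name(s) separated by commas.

Column C2 is eliminated: C3 beats it against every remaining row (Opt1: 6>5, Opt2: 7>1, Opt3: 9>3, Opt4: 5>2, Opt5: 8>3).
For General Rowe, Opt2 strictly dominates Opt4 on the remaining columns (C1: 4>3, C3: 5>0, C4: 7>6, C5: 8>5); eliminate Opt4.
For General Cole, C3 strictly dominates C4 on the remaining rows (Opt1: 6>0, Opt2: 7>2, Opt3: 9>1, Opt5: 8>2); eliminate C4.
Among the remaining strategies, none is strictly dominated by another pure strategy of the same player, so the elimination stops.
Surviving strategies — General Rowe: {Opt1, Opt2, Opt3, Opt5}; General Cole: {C1, C3, C5}.

C1, C3, C5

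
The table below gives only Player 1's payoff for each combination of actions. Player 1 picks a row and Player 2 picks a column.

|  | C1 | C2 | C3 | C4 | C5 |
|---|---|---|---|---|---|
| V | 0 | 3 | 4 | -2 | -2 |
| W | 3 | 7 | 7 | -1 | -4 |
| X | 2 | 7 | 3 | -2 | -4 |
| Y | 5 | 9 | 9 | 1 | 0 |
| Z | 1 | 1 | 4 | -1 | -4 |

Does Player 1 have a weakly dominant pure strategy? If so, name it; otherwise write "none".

Y

Y vs V: C1: 5>0, C2: 9>3, C3: 9>4, C4: 1>-2, C5: 0>-2.
Y vs W: C1: 5>3, C2: 9>7, C3: 9>7, C4: 1>-1, C5: 0>-4.
Y vs X: C1: 5>2, C2: 9>7, C3: 9>3, C4: 1>-2, C5: 0>-4.
Y vs Z: C1: 5>1, C2: 9>1, C3: 9>4, C4: 1>-1, C5: 0>-4.
Y is at least as good as every other strategy against every opponent action, so it is weakly dominant.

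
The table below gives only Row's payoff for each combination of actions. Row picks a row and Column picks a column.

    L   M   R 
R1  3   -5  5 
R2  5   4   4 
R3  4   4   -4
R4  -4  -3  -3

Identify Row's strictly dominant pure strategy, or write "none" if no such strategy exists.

none

R1 fails to dominate R2 at L (3<5).
R2 fails to dominate R1 at R (4<5).
R3 fails to dominate R1 at R (-4<5).
R4 fails to dominate R1 at L (-4<3).
No single strategy dominates all the others.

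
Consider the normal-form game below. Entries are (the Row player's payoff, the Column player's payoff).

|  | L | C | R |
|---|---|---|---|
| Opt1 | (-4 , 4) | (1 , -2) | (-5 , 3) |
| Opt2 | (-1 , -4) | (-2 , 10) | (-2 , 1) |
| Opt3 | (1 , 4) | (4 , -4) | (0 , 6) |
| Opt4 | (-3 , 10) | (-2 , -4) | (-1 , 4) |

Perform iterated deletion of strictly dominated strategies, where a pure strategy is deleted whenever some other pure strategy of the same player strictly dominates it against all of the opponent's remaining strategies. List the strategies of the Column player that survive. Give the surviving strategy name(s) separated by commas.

Row Opt1 is eliminated: Opt3 beats it against every remaining column (L: 1>-4, C: 4>1, R: 0>-5).
For the Row player, Opt3 strictly dominates Opt2 on the remaining columns (L: 1>-1, C: 4>-2, R: 0>-2); eliminate Opt2.
The Row player's strategy Opt4 is strictly dominated by Opt3 (L: 1>-3, C: 4>-2, R: 0>-1) and is removed.
For the Column player, R strictly dominates L on the remaining rows (Opt3: 6>4); eliminate L.
Column C is eliminated: R beats it against every remaining row (Opt3: 6>-4).
Among the remaining strategies, none is strictly dominated by another pure strategy of the same player, so the elimination stops.
Surviving strategies — the Row player: {Opt3}; the Column player: {R}.

R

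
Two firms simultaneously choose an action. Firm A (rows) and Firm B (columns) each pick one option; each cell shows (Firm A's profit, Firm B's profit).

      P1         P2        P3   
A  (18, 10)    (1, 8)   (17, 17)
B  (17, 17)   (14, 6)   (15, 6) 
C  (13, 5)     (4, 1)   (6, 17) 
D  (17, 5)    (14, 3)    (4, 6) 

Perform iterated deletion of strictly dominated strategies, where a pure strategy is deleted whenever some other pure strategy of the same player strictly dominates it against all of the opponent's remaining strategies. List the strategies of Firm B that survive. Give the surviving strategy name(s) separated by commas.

P3

Row C is eliminated: B beats it against every remaining column (P1: 17>13, P2: 14>4, P3: 15>6).
Firm B's strategy P2 is strictly dominated by P1 (A: 10>8, B: 17>6, D: 5>3) and is removed.
Row B is eliminated: A beats it against every remaining column (P1: 18>17, P3: 17>15).
Firm A's strategy D is strictly dominated by A (P1: 18>17, P3: 17>4) and is removed.
Firm B's strategy P1 is strictly dominated by P3 (A: 17>10) and is removed.
Among the remaining strategies, none is strictly dominated by another pure strategy of the same player, so the elimination stops.
Surviving strategies — Firm A: {A}; Firm B: {P3}.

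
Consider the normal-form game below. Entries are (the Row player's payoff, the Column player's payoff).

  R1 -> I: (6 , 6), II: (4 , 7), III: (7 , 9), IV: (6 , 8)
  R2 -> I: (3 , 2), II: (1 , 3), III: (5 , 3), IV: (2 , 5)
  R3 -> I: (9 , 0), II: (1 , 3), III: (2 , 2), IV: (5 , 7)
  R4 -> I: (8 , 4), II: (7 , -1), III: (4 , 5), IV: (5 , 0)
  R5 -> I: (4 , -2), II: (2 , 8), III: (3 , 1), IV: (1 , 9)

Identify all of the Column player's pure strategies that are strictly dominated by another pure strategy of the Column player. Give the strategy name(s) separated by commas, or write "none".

I, II

III strictly dominates I — R1: 9>6, R2: 3>2, R3: 2>0, R4: 5>4, R5: 1>-2.
IV strictly dominates II — R1: 8>7, R2: 5>3, R3: 7>3, R4: 0>-1, R5: 9>8.
III is not dominated — it holds its own against I at R1 (9>6); II at R1 (9>7); IV at R1 (9>8).
IV is not dominated — it holds its own against I at R1 (8>6); II at R1 (8>7); III at R2 (5>3).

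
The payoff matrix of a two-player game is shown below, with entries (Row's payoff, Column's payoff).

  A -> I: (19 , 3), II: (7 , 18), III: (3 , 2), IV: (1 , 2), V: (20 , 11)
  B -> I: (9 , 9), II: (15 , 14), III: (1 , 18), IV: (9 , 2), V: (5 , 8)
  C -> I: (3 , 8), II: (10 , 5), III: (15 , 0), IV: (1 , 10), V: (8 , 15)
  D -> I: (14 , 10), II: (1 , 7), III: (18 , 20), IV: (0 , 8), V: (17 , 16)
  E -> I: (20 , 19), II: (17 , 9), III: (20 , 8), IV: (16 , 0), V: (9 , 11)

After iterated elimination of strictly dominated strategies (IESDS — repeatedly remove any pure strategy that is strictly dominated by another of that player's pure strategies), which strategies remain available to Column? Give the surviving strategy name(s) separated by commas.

I, II, III, V

Row B is eliminated: E beats it against every remaining column (I: 20>9, II: 17>15, III: 20>1, IV: 16>9, V: 9>5).
For Row, E strictly dominates C on the remaining columns (I: 20>3, II: 17>10, III: 20>15, IV: 16>1, V: 9>8); eliminate C.
Column's strategy IV is strictly dominated by I (A: 3>2, D: 10>8, E: 19>0) and is removed.
Among the remaining strategies, none is strictly dominated by another pure strategy of the same player, so the elimination stops.
Surviving strategies — Row: {A, D, E}; Column: {I, II, III, V}.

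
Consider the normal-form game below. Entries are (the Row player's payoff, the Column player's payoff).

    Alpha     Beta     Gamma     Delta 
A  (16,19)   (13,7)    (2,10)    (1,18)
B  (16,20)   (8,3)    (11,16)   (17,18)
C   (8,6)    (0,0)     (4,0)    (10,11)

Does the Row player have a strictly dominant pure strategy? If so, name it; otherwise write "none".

none

A fails to dominate B at Alpha (16=16).
B fails to dominate A at Alpha (16=16).
C fails to dominate A at Alpha (8<16).
No single strategy dominates all the others.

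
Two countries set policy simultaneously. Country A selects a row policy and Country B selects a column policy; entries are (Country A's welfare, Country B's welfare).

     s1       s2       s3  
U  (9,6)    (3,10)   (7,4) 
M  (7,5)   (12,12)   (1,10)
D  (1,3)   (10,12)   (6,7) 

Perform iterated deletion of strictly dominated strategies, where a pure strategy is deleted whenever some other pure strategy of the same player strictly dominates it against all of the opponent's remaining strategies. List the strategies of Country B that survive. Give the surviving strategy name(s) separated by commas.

Column s1 is eliminated: s2 beats it against every remaining row (U: 10>6, M: 12>5, D: 12>3).
For Country B, s2 strictly dominates s3 on the remaining rows (U: 10>4, M: 12>10, D: 12>7); eliminate s3.
For Country A, M strictly dominates U on the remaining columns (s2: 12>3); eliminate U.
Country A's strategy D is strictly dominated by M (s2: 12>10) and is removed.
Among the remaining strategies, none is strictly dominated by another pure strategy of the same player, so the elimination stops.
Surviving strategies — Country A: {M}; Country B: {s2}.

s2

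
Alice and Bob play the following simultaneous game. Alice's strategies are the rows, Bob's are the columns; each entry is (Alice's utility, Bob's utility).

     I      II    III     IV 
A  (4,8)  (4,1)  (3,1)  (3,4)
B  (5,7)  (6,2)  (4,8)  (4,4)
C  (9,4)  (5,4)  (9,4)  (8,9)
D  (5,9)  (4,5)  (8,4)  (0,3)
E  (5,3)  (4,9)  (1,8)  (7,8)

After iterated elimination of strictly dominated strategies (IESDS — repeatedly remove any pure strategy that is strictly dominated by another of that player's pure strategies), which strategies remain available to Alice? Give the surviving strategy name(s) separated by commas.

C

Alice's strategy A is strictly dominated by B (I: 5>4, II: 6>4, III: 4>3, IV: 4>3) and is removed.
Row D is eliminated: C beats it against every remaining column (I: 9>5, II: 5>4, III: 9>8, IV: 8>0).
Row E is eliminated: C beats it against every remaining column (I: 9>5, II: 5>4, III: 9>1, IV: 8>7).
For Bob, IV strictly dominates II on the remaining rows (B: 4>2, C: 9>4); eliminate II.
Row B is eliminated: C beats it against every remaining column (I: 9>5, III: 9>4, IV: 8>4).
Bob's strategy I is strictly dominated by IV (C: 9>4) and is removed.
For Bob, IV strictly dominates III on the remaining rows (C: 9>4); eliminate III.
Among the remaining strategies, none is strictly dominated by another pure strategy of the same player, so the elimination stops.
Surviving strategies — Alice: {C}; Bob: {IV}.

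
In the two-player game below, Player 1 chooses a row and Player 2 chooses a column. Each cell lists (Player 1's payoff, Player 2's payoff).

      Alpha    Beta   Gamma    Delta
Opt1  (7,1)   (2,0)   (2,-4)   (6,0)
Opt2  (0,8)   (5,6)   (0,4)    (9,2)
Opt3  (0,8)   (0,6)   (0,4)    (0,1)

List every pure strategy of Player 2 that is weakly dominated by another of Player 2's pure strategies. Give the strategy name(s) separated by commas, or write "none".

Alpha is not dominated — it holds its own against Beta at Opt1 (1>0); Gamma at Opt1 (1>-4); Delta at Opt1 (1>0).
Alpha weakly dominates Beta — Opt1: 1>0, Opt2: 8>6, Opt3: 8>6.
Alpha weakly dominates Gamma — Opt1: 1>-4, Opt2: 8>4, Opt3: 8>4.
Alpha weakly dominates Delta — Opt1: 1>0, Opt2: 8>2, Opt3: 8>1.

Beta, Gamma, Delta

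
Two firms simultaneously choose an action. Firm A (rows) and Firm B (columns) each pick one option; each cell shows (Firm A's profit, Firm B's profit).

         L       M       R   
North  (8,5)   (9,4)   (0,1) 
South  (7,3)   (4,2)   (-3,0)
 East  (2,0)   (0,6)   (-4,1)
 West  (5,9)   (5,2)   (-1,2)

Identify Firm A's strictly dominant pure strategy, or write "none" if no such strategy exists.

North

North vs South: L: 8>7, M: 9>4, R: 0>-3.
North vs East: L: 8>2, M: 9>0, R: 0>-4.
North vs West: L: 8>5, M: 9>5, R: 0>-1.
North strictly beats every other strategy against every opponent action, so it is strictly dominant.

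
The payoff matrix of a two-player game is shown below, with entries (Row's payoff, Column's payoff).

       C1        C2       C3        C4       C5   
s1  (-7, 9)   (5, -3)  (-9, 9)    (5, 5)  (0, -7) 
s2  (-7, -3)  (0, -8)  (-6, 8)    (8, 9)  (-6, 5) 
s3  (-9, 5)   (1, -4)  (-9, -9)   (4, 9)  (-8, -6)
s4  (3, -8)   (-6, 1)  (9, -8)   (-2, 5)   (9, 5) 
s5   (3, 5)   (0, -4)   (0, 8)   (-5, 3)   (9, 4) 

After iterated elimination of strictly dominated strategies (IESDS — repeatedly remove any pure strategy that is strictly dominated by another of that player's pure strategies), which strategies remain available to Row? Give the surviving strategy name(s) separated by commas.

Column C2 is eliminated: C4 beats it against every remaining row (s1: 5>-3, s2: 9>-8, s3: 9>-4, s4: 5>1, s5: 3>-4).
For Row, s2 strictly dominates s3 on the remaining columns (C1: -7>-9, C3: -6>-9, C4: 8>4, C5: -6>-8); eliminate s3.
Among the remaining strategies, none is strictly dominated by another pure strategy of the same player, so the elimination stops.
Surviving strategies — Row: {s1, s2, s4, s5}; Column: {C1, C3, C4, C5}.

s1, s2, s4, s5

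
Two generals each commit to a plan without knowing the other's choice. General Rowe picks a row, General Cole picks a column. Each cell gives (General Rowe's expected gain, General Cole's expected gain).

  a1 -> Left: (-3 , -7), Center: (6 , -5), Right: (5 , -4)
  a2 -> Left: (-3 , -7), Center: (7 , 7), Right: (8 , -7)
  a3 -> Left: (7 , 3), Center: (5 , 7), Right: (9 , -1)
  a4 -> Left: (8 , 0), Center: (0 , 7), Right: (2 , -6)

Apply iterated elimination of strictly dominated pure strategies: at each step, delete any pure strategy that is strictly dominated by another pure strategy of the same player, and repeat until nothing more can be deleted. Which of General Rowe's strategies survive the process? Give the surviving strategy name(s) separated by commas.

For General Cole, Center strictly dominates Left on the remaining rows (a1: -5>-7, a2: 7>-7, a3: 7>3, a4: 7>0); eliminate Left.
General Rowe's strategy a1 is strictly dominated by a2 (Center: 7>6, Right: 8>5) and is removed.
For General Rowe, a2 strictly dominates a4 on the remaining columns (Center: 7>0, Right: 8>2); eliminate a4.
Column Right is eliminated: Center beats it against every remaining row (a2: 7>-7, a3: 7>-1).
Row a3 is eliminated: a2 beats it against every remaining column (Center: 7>5).
Among the remaining strategies, none is strictly dominated by another pure strategy of the same player, so the elimination stops.
Surviving strategies — General Rowe: {a2}; General Cole: {Center}.

a2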